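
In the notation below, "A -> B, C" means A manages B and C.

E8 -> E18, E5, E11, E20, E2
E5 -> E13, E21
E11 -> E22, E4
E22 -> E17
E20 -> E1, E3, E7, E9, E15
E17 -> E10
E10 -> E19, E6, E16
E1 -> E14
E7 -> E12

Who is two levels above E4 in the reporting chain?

E4 reports to E11, and E11 reports to E8. So E4's skip-level manager is E8.

E8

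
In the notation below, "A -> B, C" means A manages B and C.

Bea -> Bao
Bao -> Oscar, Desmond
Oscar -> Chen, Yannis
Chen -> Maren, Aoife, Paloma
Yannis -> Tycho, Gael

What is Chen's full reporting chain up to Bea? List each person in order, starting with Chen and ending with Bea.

Chen reports to Oscar. Oscar reports to Bao. Bao reports to Bea. Bea is at the top.

Chen -> Oscar -> Bao -> Bea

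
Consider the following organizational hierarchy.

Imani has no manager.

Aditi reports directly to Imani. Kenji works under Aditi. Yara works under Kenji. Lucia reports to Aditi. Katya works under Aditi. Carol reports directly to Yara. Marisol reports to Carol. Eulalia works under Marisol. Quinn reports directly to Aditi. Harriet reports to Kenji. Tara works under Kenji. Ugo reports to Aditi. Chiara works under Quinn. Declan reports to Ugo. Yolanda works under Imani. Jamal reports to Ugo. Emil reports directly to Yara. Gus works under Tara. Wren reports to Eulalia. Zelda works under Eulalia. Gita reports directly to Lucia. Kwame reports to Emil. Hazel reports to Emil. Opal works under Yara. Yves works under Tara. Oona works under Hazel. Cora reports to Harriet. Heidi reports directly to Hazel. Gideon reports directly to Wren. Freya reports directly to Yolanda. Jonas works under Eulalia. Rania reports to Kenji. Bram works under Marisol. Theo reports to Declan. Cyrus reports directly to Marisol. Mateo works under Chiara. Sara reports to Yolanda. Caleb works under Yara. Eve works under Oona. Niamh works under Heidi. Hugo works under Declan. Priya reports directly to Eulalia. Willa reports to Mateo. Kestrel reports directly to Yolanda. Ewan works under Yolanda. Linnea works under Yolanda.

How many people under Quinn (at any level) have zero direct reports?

The only person in Quinn's organization with no one reporting to them is Willa. That is 1.

1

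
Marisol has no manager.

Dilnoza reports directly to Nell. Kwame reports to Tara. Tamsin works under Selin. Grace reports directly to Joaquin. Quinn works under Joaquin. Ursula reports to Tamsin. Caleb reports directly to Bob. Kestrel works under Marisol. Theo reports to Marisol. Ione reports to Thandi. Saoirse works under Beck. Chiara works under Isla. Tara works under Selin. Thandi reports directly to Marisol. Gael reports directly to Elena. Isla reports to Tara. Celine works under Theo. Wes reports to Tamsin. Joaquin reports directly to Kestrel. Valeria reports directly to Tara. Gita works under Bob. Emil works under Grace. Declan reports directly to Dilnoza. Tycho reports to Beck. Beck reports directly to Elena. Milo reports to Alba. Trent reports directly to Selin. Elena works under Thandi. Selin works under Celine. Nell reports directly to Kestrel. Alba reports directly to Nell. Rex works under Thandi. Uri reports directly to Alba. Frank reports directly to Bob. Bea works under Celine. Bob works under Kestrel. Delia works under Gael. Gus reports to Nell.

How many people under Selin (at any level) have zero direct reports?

The people in Selin's organization with no one reporting to them are Trent, Valeria, Chiara, Kwame, Wes, Ursula. That is 6.

6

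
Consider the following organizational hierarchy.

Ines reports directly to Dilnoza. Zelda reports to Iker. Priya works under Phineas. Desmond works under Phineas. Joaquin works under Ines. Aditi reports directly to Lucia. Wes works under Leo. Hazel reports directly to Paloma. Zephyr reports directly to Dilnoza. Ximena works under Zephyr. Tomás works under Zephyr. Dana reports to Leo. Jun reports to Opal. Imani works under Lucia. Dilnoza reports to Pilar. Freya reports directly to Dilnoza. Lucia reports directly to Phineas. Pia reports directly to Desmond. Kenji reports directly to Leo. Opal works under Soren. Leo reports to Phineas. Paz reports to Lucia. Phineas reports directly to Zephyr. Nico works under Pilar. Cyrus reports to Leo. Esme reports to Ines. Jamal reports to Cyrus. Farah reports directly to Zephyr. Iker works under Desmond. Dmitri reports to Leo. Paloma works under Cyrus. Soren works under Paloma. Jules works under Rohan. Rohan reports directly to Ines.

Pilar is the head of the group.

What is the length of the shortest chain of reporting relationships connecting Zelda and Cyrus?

5

Zelda is 3 levels below Phineas, and Cyrus is 2 levels below Phineas (their lowest common manager). The shortest path runs up from Zelda to Phineas and back down to Cyrus: 3 + 2 = 5 links.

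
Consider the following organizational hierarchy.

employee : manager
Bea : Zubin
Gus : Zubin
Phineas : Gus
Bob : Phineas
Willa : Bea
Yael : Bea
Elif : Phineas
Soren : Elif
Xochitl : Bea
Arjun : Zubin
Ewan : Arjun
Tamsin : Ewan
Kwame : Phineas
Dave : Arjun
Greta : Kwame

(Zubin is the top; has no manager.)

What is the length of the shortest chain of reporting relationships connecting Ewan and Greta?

Ewan is 2 levels below Zubin, and Greta is 4 levels below Zubin (their lowest common manager). The shortest path runs up from Ewan to Zubin and back down to Greta: 2 + 4 = 6 links.

6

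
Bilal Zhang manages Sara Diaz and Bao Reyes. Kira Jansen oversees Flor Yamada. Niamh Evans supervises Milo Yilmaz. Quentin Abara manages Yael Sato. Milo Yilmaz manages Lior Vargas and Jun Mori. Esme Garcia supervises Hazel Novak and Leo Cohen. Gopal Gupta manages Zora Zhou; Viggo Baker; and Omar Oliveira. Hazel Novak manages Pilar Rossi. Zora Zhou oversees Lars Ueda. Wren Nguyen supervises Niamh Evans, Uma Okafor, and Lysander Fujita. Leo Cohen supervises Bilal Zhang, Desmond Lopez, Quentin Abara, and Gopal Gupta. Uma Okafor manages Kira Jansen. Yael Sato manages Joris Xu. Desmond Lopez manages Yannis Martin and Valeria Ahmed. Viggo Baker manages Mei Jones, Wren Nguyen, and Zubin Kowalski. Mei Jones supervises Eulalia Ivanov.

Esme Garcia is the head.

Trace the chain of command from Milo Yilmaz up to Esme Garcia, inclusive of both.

Milo Yilmaz reports to Niamh Evans. Niamh Evans reports to Wren Nguyen. Wren Nguyen reports to Viggo Baker. Viggo Baker reports to Gopal Gupta. Gopal Gupta reports to Leo Cohen. Leo Cohen reports to Esme Garcia. Esme Garcia is at the top.

Milo Yilmaz -> Niamh Evans -> Wren Nguyen -> Viggo Baker -> Gopal Gupta -> Leo Cohen -> Esme Garcia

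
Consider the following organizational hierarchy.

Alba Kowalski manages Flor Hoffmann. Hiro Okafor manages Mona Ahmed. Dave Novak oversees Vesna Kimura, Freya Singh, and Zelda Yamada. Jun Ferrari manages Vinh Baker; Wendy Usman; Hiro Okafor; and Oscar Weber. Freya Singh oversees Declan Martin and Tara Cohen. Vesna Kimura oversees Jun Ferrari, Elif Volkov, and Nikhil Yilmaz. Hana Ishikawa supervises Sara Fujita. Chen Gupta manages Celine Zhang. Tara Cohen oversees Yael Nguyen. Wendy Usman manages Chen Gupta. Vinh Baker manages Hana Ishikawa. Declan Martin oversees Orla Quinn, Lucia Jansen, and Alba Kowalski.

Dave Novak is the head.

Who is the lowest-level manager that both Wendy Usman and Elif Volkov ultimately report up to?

Wendy Usman's chain of managers is Jun Ferrari, Vesna Kimura, Dave Novak. Elif Volkov's chain of managers is Vesna Kimura, Dave Novak. The first manager that appears in both chains is Vesna Kimura.

Vesna Kimura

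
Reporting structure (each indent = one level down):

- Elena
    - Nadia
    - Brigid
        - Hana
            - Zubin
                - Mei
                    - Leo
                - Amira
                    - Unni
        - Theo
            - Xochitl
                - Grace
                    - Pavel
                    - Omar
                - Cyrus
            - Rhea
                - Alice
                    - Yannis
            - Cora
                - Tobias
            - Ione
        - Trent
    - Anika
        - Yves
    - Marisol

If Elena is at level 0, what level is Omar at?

Chain from Omar up to Elena: Omar → Grace → Xochitl → Theo → Brigid → Elena. That is 5 steps up, so Omar is 5 levels below Elena.

5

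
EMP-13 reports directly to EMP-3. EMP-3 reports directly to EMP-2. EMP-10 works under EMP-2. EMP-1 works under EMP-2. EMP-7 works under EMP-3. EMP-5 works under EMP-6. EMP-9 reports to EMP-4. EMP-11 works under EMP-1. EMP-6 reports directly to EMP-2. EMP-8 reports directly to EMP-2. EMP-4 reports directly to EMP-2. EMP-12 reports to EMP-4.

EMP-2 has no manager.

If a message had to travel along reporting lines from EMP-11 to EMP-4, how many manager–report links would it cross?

EMP-11 is 2 levels below EMP-2, and EMP-4 is 1 level below EMP-2 (their lowest common manager). The shortest path runs up from EMP-11 to EMP-2 and back down to EMP-4: 2 + 1 = 3 links.

3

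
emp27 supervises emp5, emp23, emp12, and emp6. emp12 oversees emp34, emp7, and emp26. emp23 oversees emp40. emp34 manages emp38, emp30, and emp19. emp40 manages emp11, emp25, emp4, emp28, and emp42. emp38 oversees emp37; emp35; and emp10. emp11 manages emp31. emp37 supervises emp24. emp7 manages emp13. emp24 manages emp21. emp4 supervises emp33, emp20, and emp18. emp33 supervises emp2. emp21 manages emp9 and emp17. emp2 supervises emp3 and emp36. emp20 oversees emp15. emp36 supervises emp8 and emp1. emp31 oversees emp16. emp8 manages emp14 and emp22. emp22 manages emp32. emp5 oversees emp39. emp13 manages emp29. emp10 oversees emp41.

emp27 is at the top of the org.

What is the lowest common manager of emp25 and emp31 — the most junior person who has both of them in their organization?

emp40

emp25's chain of managers is emp40, emp23, emp27. emp31's chain of managers is emp11, emp40, emp23, emp27. The first manager that appears in both chains is emp40.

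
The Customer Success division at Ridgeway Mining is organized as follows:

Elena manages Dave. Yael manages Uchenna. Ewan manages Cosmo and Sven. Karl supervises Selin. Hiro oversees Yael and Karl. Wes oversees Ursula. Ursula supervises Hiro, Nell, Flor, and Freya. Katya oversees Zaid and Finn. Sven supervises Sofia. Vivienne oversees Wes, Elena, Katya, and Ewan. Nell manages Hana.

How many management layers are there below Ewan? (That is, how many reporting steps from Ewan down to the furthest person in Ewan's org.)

2

The longest chain under Ewan runs Ewan → Sven → Sofia, which is 2 levels below Ewan.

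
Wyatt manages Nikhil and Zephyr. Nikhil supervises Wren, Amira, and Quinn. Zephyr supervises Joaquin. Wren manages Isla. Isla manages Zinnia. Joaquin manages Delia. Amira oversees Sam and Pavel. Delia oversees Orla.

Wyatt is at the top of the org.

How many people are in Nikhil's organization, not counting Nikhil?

Nikhil directly manages Wren, Amira, Quinn. Under Wren: Isla, Zinnia (2). Under Amira: Pavel, Sam (2). Quinn has no reports. So Nikhil's organization is 3 direct reports plus everyone under them: 3 + 3 + 1 = 7.

7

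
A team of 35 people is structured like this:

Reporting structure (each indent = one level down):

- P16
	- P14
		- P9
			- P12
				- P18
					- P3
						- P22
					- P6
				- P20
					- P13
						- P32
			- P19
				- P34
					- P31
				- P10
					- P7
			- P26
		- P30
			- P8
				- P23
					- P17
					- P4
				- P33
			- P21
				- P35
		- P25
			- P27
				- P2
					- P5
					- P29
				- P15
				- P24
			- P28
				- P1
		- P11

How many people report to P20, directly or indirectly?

P20 directly manages P13. Under P13: P32 (1). That's 2 in total.

2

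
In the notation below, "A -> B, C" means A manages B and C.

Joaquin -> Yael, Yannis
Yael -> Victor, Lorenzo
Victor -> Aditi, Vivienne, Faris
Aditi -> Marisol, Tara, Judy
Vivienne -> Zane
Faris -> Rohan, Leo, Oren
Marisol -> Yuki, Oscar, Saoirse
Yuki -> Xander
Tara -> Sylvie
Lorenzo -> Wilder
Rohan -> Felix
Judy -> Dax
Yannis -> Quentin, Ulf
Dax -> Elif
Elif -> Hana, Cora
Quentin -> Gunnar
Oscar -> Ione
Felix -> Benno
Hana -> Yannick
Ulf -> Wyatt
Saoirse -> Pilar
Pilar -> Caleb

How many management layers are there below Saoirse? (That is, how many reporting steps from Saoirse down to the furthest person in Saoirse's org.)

The longest chain under Saoirse runs Saoirse → Pilar → Caleb, which is 2 levels below Saoirse.

2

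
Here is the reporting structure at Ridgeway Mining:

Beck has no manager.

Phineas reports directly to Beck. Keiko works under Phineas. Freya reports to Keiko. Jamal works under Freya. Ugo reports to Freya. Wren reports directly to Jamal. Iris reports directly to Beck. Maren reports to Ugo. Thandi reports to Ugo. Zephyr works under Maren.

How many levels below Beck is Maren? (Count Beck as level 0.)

Chain from Maren up to Beck: Maren → Ugo → Freya → Keiko → Phineas → Beck. That is 5 steps up, so Maren is 5 levels below Beck.

5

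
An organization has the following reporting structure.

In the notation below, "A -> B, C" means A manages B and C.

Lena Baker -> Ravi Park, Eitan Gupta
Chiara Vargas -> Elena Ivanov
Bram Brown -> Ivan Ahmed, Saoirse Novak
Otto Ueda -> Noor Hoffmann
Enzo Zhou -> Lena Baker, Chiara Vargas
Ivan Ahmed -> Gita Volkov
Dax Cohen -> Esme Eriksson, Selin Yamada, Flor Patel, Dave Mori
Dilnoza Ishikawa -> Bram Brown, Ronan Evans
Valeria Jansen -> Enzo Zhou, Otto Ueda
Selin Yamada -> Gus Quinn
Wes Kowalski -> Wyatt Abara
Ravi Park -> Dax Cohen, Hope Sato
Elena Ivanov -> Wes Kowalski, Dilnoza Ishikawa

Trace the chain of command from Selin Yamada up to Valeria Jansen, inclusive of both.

Selin Yamada -> Dax Cohen -> Ravi Park -> Lena Baker -> Enzo Zhou -> Valeria Jansen

Selin Yamada reports to Dax Cohen. Dax Cohen reports to Ravi Park. Ravi Park reports to Lena Baker. Lena Baker reports to Enzo Zhou. Enzo Zhou reports to Valeria Jansen. Valeria Jansen is at the top.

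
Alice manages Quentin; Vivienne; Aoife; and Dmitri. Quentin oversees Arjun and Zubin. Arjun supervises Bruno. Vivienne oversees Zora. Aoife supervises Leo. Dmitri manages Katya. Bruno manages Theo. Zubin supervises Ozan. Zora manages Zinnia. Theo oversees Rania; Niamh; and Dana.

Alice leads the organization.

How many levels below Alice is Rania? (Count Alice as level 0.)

Chain from Rania up to Alice: Rania → Theo → Bruno → Arjun → Quentin → Alice. That is 5 steps up, so Rania is 5 levels below Alice.

5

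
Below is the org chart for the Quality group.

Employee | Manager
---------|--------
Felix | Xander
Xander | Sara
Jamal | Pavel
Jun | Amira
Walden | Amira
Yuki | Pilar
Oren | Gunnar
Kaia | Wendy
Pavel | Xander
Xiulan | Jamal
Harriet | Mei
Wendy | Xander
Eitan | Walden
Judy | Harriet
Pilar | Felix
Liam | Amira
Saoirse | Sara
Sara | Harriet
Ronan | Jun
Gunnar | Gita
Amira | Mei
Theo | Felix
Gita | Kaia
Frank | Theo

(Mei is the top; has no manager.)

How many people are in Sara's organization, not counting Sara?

15

Sara directly manages Xander, Saoirse. Under Xander: Wendy, Kaia, Gita, Gunnar, Oren, Pavel, Jamal, Xiulan, Felix, Theo, Frank, Pilar, Yuki (13). Saoirse has no reports. So Sara's organization is 2 direct reports plus everyone under them: 14 + 1 = 15.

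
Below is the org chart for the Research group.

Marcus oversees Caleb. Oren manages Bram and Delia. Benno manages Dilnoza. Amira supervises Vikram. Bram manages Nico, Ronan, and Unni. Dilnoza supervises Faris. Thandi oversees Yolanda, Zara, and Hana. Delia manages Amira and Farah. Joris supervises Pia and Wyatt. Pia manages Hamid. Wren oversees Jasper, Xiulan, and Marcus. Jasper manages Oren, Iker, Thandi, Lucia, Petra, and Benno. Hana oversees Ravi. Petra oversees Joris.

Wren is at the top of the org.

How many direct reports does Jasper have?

6

Jasper directly manages Petra, Thandi, Oren, Iker, Lucia, Benno. That is 6 direct reports.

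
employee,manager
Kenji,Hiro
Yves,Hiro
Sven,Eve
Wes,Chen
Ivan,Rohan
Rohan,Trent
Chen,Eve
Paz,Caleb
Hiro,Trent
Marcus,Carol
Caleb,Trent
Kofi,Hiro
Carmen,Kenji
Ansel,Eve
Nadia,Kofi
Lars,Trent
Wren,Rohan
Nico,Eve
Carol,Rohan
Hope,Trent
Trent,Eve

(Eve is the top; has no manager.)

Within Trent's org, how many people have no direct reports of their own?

9

The people in Trent's organization with no one reporting to them are Hope, Lars, Paz, Yves, Nadia, Carmen, Wren, Marcus, Ivan. That is 9.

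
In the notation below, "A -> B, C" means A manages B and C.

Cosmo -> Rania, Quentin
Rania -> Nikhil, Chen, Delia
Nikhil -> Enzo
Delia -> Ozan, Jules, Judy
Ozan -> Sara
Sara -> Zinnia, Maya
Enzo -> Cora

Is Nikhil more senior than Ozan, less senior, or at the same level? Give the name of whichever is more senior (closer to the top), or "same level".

Nikhil

Nikhil is 2 levels below Cosmo; Ozan is 3. Nikhil is higher.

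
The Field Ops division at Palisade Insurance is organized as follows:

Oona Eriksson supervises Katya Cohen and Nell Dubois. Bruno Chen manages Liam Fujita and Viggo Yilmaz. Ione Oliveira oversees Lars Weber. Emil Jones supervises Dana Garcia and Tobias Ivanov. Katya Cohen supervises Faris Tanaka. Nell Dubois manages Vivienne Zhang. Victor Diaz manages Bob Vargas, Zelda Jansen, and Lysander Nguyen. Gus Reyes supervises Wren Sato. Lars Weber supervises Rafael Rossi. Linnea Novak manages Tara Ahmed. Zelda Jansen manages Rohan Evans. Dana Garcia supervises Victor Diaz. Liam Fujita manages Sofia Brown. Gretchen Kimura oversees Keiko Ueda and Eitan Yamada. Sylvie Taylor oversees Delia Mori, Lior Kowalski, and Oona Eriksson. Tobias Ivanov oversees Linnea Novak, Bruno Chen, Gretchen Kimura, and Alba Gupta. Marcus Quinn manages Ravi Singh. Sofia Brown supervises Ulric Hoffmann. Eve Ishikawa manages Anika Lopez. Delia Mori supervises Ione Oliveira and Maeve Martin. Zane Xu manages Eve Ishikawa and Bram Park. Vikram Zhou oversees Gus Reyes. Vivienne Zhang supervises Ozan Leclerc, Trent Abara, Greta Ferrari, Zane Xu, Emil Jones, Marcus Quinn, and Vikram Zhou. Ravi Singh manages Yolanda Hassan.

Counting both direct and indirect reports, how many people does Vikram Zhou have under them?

Vikram Zhou directly manages Gus Reyes. Under Gus Reyes: Wren Sato (1). That's 2 in total.

2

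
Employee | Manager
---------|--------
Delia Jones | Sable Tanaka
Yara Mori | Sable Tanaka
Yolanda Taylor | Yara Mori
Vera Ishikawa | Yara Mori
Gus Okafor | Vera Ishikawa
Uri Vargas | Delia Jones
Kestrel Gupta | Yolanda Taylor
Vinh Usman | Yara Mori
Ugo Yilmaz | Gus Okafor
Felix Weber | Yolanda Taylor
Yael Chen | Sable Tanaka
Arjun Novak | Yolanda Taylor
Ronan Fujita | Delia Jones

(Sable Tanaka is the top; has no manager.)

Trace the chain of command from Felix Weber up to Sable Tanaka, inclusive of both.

Felix Weber reports to Yolanda Taylor. Yolanda Taylor reports to Yara Mori. Yara Mori reports to Sable Tanaka. Sable Tanaka is at the top.

Felix Weber -> Yolanda Taylor -> Yara Mori -> Sable Tanaka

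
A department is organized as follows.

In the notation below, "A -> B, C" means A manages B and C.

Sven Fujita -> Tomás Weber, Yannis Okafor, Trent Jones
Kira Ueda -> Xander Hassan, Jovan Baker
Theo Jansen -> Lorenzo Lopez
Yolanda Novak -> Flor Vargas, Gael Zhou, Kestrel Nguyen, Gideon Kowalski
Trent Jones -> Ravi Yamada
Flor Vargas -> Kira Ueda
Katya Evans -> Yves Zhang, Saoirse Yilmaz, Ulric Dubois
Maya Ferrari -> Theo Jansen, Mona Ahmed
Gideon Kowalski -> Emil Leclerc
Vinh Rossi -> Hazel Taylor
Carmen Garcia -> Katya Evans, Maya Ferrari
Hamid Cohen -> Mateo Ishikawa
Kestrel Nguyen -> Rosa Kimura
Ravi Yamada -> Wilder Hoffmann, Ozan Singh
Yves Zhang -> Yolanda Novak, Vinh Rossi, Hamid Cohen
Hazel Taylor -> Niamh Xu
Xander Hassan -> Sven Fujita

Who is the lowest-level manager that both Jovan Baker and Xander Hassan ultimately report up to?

Kira Ueda

Jovan Baker's chain of managers is Kira Ueda, Flor Vargas, Yolanda Novak, Yves Zhang, Katya Evans, Carmen Garcia. Xander Hassan's chain of managers is Kira Ueda, Flor Vargas, Yolanda Novak, Yves Zhang, Katya Evans, Carmen Garcia. The first manager that appears in both chains is Kira Ueda.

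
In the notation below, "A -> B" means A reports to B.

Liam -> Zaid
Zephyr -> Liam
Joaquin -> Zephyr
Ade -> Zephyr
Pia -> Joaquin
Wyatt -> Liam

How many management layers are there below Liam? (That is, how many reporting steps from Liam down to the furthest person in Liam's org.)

3

The longest chain under Liam runs Liam → Zephyr → Joaquin → Pia, which is 3 levels below Liam.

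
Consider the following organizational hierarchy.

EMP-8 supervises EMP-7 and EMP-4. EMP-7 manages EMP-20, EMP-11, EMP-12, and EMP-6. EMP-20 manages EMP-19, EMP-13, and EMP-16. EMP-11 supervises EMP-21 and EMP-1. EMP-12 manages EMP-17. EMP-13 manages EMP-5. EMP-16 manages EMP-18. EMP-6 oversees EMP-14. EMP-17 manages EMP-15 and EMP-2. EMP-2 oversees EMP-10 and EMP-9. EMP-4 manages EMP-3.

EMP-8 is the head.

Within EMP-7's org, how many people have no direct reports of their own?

9

The people in EMP-7's organization with no one reporting to them are EMP-14, EMP-15, EMP-9, EMP-10, EMP-1, EMP-21, EMP-19, EMP-18, EMP-5. That is 9.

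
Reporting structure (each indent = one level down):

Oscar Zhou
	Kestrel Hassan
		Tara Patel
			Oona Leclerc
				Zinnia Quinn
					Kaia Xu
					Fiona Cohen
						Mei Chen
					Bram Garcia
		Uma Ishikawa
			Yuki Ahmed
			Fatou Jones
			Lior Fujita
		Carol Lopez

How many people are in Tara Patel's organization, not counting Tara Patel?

6

Tara Patel directly manages Oona Leclerc. Under Oona Leclerc: Zinnia Quinn, Bram Garcia, Fiona Cohen, Mei Chen, Kaia Xu (5). That's 6 in total.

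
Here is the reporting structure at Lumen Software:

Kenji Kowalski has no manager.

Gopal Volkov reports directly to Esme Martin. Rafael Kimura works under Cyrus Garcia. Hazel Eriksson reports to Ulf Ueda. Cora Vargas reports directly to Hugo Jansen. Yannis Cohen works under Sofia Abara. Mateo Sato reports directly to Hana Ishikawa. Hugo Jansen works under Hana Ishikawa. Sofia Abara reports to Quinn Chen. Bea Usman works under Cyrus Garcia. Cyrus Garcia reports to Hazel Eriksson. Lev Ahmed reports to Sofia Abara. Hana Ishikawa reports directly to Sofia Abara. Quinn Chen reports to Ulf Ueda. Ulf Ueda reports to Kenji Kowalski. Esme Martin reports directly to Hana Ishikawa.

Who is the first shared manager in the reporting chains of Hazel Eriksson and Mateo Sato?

Ulf Ueda

Hazel Eriksson's chain of managers is Ulf Ueda, Kenji Kowalski. Mateo Sato's chain of managers is Hana Ishikawa, Sofia Abara, Quinn Chen, Ulf Ueda, Kenji Kowalski. The first manager that appears in both chains is Ulf Ueda.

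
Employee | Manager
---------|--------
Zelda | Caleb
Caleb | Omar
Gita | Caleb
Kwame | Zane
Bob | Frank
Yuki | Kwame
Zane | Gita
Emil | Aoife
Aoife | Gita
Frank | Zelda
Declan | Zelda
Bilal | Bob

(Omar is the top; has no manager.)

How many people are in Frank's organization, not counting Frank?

Frank directly manages Bob. Under Bob: Bilal (1). That's 2 in total.

2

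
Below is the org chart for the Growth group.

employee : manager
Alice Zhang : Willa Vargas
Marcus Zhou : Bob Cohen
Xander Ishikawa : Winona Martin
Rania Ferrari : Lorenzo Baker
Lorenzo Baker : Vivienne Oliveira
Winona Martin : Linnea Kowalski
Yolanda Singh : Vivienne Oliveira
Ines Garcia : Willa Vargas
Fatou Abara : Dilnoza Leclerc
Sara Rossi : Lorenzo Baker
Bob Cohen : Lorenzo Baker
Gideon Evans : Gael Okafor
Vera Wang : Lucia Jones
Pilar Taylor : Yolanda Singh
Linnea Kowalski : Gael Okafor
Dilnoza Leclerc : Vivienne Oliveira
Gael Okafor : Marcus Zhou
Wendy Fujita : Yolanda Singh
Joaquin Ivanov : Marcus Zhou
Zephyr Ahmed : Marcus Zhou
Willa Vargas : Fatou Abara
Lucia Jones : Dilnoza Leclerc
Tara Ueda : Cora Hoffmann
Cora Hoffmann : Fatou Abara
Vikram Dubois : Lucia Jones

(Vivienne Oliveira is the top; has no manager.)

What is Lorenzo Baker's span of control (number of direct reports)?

Lorenzo Baker directly manages Bob Cohen, Sara Rossi, Rania Ferrari. That is 3 direct reports.

3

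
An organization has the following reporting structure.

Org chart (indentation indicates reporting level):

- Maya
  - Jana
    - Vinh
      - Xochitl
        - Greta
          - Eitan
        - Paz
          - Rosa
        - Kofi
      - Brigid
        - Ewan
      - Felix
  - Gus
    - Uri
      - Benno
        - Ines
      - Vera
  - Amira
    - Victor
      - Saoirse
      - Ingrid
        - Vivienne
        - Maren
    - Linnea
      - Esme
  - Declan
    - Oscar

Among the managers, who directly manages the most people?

Direct-report counts: Maya has 4; Declan has 1; Amira has 2; Linnea has 1; Victor has 2; Ingrid has 2; Gus has 1; Uri has 2; Benno has 1; Jana has 1; Vinh has 3; Brigid has 1; Xochitl has 3; Paz has 1; Greta has 1. The largest is 4, held by Maya.

Maya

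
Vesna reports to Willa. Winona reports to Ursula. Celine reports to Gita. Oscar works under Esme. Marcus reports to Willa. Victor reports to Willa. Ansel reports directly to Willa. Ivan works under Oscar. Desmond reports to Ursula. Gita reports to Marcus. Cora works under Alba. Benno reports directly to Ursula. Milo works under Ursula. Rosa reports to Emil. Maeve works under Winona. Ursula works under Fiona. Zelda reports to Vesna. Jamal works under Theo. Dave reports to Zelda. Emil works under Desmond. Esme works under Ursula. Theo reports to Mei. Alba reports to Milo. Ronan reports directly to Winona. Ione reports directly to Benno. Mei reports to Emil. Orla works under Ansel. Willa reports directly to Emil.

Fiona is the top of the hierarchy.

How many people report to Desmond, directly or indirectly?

Desmond directly manages Emil. Under Emil: Rosa, Mei, Theo, Jamal, Willa, Victor, Ansel, Orla, Vesna, Zelda, Dave, Marcus, Gita, Celine (14). That's 15 in total.

15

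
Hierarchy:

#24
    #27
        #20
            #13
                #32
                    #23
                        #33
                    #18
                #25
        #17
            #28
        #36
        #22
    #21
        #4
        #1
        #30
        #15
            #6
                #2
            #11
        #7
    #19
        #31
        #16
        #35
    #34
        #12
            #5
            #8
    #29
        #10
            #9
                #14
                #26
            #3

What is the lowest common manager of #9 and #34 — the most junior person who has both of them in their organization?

#9's chain of managers is #10, #29, #24. #34's chain of managers is #24. The first manager that appears in both chains is #24.

#24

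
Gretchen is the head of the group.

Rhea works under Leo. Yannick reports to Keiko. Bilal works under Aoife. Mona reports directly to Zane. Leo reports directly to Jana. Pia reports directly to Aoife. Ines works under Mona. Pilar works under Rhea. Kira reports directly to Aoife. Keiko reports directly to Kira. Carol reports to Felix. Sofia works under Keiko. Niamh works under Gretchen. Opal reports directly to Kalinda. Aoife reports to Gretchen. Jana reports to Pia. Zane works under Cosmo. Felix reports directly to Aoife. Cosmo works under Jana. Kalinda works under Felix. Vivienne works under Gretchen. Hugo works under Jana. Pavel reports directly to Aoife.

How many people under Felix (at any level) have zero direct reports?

The people in Felix's organization with no one reporting to them are Carol, Opal. That is 2.

2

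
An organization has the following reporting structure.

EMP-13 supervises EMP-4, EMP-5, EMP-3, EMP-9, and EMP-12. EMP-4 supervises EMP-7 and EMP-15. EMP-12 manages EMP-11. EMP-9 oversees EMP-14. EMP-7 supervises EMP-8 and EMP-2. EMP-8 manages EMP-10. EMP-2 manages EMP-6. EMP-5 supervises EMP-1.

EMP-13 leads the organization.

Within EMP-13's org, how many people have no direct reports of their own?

7

The people in EMP-13's organization with no one reporting to them are EMP-1, EMP-3, EMP-14, EMP-11, EMP-15, EMP-6, EMP-10. That is 7.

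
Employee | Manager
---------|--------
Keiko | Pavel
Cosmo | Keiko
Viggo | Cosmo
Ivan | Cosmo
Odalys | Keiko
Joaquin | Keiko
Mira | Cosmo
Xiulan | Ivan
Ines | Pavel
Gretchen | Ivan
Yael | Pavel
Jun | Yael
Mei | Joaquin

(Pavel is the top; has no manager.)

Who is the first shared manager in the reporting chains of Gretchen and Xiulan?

Gretchen's chain of managers is Ivan, Cosmo, Keiko, Pavel. Xiulan's chain of managers is Ivan, Cosmo, Keiko, Pavel. The first manager that appears in both chains is Ivan.

Ivan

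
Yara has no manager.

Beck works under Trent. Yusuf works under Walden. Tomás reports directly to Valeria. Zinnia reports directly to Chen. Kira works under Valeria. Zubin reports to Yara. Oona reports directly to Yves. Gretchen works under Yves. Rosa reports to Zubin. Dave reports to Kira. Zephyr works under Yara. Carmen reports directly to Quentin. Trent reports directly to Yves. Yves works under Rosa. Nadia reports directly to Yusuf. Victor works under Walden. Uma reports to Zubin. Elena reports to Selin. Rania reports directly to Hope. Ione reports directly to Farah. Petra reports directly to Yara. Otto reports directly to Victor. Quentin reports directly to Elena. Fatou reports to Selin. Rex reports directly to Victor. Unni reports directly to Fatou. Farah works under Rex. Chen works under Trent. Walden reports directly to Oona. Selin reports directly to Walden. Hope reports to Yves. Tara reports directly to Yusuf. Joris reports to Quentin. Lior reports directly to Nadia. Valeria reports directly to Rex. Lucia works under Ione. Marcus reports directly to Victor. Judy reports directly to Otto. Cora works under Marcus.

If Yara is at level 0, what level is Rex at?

7

Chain from Rex up to Yara: Rex → Victor → Walden → Oona → Yves → Rosa → Zubin → Yara. That is 7 steps up, so Rex is 7 levels below Yara.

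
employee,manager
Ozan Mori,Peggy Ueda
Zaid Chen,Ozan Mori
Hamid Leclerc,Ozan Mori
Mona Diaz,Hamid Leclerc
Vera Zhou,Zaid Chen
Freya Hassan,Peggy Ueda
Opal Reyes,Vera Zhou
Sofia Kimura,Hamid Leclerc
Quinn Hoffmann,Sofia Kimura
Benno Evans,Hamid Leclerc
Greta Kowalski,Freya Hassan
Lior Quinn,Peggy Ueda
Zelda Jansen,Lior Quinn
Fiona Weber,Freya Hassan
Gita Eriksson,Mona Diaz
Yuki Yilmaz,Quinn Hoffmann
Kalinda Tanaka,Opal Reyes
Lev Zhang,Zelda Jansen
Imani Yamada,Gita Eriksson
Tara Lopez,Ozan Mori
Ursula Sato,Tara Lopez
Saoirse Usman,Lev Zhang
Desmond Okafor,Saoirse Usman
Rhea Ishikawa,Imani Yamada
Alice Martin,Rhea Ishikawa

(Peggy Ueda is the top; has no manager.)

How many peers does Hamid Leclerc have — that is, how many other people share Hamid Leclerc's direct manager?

Hamid Leclerc reports to Ozan Mori. Ozan Mori's other direct reports are Zaid Chen, Tara Lopez — 2 peers.

2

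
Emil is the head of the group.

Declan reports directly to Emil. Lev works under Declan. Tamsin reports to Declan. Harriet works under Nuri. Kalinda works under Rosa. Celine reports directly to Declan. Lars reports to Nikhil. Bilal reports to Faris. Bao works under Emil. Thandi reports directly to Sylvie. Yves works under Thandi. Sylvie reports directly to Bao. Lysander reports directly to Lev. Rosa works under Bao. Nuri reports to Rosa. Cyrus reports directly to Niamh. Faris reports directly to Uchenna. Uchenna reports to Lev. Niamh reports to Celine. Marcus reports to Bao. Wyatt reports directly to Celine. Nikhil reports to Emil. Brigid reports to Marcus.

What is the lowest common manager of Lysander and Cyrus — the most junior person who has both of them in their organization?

Declan

Lysander's chain of managers is Lev, Declan, Emil. Cyrus's chain of managers is Niamh, Celine, Declan, Emil. The first manager that appears in both chains is Declan.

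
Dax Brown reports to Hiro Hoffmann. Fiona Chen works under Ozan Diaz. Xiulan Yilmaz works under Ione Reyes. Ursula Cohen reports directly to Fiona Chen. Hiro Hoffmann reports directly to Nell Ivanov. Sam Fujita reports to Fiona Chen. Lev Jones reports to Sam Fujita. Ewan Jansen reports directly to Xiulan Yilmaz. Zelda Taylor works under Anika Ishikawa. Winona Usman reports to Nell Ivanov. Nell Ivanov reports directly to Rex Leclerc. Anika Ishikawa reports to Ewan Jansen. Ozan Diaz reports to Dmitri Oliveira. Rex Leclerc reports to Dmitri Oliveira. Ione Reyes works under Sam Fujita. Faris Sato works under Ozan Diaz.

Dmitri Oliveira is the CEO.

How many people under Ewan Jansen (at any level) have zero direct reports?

1

The only person in Ewan Jansen's organization with no one reporting to them is Zelda Taylor. That is 1.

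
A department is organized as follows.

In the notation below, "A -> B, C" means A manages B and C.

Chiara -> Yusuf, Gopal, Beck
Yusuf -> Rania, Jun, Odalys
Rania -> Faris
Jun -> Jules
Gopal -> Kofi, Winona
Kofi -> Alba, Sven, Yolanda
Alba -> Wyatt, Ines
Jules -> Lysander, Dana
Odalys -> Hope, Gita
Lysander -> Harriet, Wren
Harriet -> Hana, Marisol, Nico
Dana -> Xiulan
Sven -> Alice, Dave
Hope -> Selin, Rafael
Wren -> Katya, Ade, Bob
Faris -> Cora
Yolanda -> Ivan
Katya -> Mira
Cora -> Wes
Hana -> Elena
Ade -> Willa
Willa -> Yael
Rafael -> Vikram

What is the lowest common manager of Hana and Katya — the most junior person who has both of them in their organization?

Hana's chain of managers is Harriet, Lysander, Jules, Jun, Yusuf, Chiara. Katya's chain of managers is Wren, Lysander, Jules, Jun, Yusuf, Chiara. The first manager that appears in both chains is Lysander.

Lysander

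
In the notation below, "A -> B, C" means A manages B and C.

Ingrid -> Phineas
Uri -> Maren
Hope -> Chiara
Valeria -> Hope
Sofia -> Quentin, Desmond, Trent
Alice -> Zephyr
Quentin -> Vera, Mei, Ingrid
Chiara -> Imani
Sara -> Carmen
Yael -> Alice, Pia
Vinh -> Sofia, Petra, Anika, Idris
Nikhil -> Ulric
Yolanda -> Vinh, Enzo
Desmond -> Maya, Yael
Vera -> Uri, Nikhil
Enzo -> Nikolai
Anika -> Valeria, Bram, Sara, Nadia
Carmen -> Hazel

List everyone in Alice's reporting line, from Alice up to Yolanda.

Alice -> Yael -> Desmond -> Sofia -> Vinh -> Yolanda

Alice reports to Yael. Yael reports to Desmond. Desmond reports to Sofia. Sofia reports to Vinh. Vinh reports to Yolanda. Yolanda is at the top.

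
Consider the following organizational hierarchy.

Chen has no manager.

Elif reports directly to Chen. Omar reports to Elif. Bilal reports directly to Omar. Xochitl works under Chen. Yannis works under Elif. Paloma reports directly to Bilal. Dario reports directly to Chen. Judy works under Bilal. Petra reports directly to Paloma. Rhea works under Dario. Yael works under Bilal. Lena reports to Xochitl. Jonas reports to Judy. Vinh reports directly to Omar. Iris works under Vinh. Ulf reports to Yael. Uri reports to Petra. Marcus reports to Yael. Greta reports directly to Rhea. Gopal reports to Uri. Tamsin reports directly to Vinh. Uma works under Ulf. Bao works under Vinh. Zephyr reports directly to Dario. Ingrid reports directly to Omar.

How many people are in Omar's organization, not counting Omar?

16

Omar directly manages Bilal, Vinh, Ingrid. Under Bilal: Yael, Marcus, Ulf, Uma, Judy, Jonas, Paloma, Petra, Uri, Gopal (10). Under Vinh: Bao, Tamsin, Iris (3). Ingrid has no reports. So Omar's organization is 3 direct reports plus everyone under them: 11 + 4 + 1 = 16.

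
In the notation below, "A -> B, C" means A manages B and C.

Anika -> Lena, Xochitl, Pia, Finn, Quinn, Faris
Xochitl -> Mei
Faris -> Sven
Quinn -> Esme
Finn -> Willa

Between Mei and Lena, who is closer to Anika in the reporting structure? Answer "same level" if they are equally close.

Mei is 2 levels below Anika; Lena is 1. Lena is higher.

Lena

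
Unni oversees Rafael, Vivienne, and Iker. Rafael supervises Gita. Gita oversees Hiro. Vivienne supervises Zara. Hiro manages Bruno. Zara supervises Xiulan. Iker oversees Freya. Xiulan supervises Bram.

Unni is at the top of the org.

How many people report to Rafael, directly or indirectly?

Rafael directly manages Gita. Under Gita: Hiro, Bruno (2). That's 3 in total.

3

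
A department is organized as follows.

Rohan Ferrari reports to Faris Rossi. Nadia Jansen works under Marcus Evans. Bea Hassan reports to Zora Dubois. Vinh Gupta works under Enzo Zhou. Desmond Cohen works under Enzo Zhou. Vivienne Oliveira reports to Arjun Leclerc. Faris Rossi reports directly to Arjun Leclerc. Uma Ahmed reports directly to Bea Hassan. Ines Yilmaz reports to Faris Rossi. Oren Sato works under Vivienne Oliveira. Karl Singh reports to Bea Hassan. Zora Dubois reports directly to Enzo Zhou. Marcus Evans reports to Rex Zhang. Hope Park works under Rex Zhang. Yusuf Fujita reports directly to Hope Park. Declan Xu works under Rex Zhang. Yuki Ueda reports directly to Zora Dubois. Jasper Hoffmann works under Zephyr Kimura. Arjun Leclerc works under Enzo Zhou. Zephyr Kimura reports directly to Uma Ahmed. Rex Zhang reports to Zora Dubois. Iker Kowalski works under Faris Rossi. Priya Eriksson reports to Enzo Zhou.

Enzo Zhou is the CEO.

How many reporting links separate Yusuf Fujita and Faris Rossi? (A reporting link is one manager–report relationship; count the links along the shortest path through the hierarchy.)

6

Yusuf Fujita is 4 levels below Enzo Zhou, and Faris Rossi is 2 levels below Enzo Zhou (their lowest common manager). The shortest path runs up from Yusuf Fujita to Enzo Zhou and back down to Faris Rossi: 4 + 2 = 6 links.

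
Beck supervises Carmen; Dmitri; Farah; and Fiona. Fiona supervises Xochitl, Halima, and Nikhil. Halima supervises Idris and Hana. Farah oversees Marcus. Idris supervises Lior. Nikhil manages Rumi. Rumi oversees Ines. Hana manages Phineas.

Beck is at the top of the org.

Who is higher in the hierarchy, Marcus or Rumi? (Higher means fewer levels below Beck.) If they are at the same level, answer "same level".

Marcus

Marcus is 2 levels below Beck; Rumi is 3. Marcus is higher.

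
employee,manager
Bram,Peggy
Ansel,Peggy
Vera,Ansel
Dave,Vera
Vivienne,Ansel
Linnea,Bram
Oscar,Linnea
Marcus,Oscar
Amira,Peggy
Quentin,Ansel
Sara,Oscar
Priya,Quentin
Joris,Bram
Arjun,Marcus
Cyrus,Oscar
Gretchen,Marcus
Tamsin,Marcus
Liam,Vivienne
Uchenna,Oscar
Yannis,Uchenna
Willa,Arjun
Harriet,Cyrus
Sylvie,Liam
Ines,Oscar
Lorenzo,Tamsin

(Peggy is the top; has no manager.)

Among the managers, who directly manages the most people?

Direct-report counts: Peggy has 3; Ansel has 3; Quentin has 1; Vivienne has 1; Liam has 1; Vera has 1; Bram has 2; Linnea has 1; Oscar has 5; Uchenna has 1; Cyrus has 1; Marcus has 3; Tamsin has 1; Arjun has 1. The largest is 5, held by Oscar.

Oscar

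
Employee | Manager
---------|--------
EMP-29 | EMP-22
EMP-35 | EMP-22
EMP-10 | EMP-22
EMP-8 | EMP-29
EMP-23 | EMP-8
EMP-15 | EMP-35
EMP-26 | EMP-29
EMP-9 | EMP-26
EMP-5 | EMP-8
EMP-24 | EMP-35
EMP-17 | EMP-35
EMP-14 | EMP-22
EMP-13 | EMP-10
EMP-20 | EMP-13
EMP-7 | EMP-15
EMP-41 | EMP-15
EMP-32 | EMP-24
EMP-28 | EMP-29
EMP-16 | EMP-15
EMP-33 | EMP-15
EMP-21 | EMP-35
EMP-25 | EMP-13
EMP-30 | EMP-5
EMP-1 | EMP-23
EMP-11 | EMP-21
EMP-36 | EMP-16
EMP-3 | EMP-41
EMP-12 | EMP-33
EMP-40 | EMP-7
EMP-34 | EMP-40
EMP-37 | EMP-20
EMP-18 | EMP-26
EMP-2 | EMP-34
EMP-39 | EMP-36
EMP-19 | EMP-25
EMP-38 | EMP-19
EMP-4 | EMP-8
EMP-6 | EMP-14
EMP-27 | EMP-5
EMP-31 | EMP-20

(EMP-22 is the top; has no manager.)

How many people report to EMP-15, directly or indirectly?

EMP-15 directly manages EMP-7, EMP-41, EMP-16, EMP-33. Under EMP-7: EMP-40, EMP-34, EMP-2 (3). Under EMP-41: EMP-3 (1). Under EMP-16: EMP-36, EMP-39 (2). Under EMP-33: EMP-12 (1). So EMP-15's organization is 4 direct reports plus everyone under them: 4 + 2 + 3 + 2 = 11.

11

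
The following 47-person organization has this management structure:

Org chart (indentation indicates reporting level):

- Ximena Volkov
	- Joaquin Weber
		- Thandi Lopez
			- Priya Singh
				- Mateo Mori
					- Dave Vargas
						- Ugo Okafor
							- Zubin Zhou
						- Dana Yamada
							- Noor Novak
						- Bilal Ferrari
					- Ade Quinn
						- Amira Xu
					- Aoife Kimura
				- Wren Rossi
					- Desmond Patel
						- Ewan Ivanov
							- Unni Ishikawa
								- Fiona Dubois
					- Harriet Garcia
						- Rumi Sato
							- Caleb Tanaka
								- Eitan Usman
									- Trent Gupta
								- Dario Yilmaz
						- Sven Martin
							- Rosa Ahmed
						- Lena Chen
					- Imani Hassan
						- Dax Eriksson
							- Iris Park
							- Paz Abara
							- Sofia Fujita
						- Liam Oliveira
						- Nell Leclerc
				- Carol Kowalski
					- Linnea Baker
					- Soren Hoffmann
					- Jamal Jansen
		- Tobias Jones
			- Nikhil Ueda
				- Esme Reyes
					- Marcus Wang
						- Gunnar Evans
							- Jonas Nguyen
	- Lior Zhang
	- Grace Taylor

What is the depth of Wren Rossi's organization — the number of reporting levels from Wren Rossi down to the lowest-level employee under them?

The longest chain under Wren Rossi runs Wren Rossi → Harriet Garcia → Rumi Sato → Caleb Tanaka → Eitan Usman → Trent Gupta, which is 5 levels below Wren Rossi.

5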